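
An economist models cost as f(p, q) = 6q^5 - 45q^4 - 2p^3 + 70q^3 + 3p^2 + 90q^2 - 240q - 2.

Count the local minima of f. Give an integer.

2

f separates as a function of p plus a function of q, so ∇f=0 decouples.
∂f/∂p = -6p(p - 1) = 0 at p ∈ {0, 1}; ∂f/∂q = 30(q - 4)(q - 2)(q - 1)(q + 1) = 0 at q ∈ {-1, 1, 2, 4}.
The Hessian is diagonal: diag(f_pp, f_qq). Second derivatives: f_pp(0)=6, f_pp(1)=-6; f_qq(-1)=-900, f_qq(1)=180, f_qq(2)=-180, f_qq(4)=900.
Local minima occur where both diagonal entries positive: (0, 1), (0, 4). Count: 2.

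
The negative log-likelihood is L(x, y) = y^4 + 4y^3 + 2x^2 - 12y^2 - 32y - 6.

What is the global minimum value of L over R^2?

-70

L(x,y) separates as P(x) + Q(y) − 6, so its minimum is min P + min Q − 6.
P'(x) = 4x vanishes at x ∈ {0}; Q'(y) = 4(y - 2)(y + 1)(y + 4) vanishes at y ∈ {-4, -1, 2}.
Local minima of P (where P''>0): P(0)=0. Local minima of Q: Q(-4)=-64, Q(2)=-64.
So the global minimum of L is P(0) + Q(-4) − 6 = 0 − 64 − 6 = -70, attained at (0, -4).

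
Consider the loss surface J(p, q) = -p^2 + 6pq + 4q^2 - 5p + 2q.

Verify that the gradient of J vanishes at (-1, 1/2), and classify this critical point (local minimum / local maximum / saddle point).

saddle point

∇J = (-2p + 6q - 5, 6p + 8q + 2); substituting (-1, 1/2) gives ∇J = (0, 0), so (-1, 1/2) is indeed a critical point.
The Hessian of J is constant: H = [[-2, 6], [6, 8]].
det(H) = (-2)·8 − 6² = -52.
Since det(H) < 0, H is indefinite and the critical point is a saddle point.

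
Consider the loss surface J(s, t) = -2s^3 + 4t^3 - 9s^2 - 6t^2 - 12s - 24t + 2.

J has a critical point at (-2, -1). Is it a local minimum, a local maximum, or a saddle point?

saddle point

The mixed partial ∂²J/∂s∂t is 0, so the Hessian at any point is diag(J_ss, J_tt) = diag(-6(2s + 3), 12(2t - 1)).
At (-2, -1): H = diag(6, -36).
The eigenvalues have opposite signs, so H is indefinite: a saddle point.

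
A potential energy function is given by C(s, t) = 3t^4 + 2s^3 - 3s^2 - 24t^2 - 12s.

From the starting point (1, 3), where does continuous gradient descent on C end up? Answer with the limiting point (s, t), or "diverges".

C is separable, so gradient descent decouples: s follows -∂C/∂s, t follows -∂C/∂t.
∂C/∂s = 6(s - 2)(s + 1); at s=1 this is -12, so s increases.
∂C/∂t = 12t(t - 2)(t + 2); at t=3 this is 180, so t decreases.
s converges to its nearest critical value 2 (a local min of the s-part); t converges to 2. The iterate converges to (2, 2).

(2, 2)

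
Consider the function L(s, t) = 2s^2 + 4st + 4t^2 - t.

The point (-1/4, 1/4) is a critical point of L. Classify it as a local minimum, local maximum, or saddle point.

local minimum

The Hessian of L is constant: H = [[4, 4], [4, 8]].
det(H) = 4·8 − 4² = 16.
det(H) > 0 and tr(H) = 12 > 0, so H is positive definite and the point is a local minimum.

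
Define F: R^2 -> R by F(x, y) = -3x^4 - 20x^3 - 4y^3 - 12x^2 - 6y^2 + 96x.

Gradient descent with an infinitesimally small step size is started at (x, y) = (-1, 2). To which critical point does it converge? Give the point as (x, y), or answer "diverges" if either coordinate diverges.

diverges

F is separable, so gradient descent decouples: x follows -∂F/∂x, y follows -∂F/∂y.
∂F/∂x = -12(x - 1)(x + 2)(x + 4); at x=-1 this is 72, so x decreases.
∂F/∂y = -12y(y + 1); at y=2 this is -72, so y increases.
The y-coordinate has no critical point in that direction and runs off to infinity.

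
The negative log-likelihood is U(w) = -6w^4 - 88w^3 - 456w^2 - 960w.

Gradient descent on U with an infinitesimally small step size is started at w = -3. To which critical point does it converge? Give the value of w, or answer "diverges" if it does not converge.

U'(w) = -24(w + 2)(w + 4)(w + 5), so U'(-3) = 48.
Gradient descent moves in the -U' direction, i.e. w is decreasing.
The nearest critical point in that direction is w = -4, where U'' = 48 > 0 (a local minimum). The iterate converges there.

-4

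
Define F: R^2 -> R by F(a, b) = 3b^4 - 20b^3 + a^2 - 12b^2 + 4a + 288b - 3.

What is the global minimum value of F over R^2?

F(a,b) separates as P(a) + Q(b) − 3, so its minimum is min P + min Q − 3.
P'(a) = 2a + 4 vanishes at a ∈ {-2}; Q'(b) = 12(b - 4)(b - 3)(b + 2) vanishes at b ∈ {-2, 3, 4}.
Local minima of P (where P''>0): P(-2)=-4. Local minima of Q: Q(-2)=-416, Q(4)=448.
So the global minimum of F is P(-2) + Q(-2) − 3 = -4 − 416 − 3 = -423, attained at (-2, -2).

-423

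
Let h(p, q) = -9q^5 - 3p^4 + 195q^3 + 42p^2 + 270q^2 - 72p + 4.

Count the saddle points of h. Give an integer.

6

h separates as a function of p plus a function of q, so ∇h=0 decouples.
∂h/∂p = -12(p - 2)(p - 1)(p + 3) = 0 at p ∈ {-3, 1, 2}; ∂h/∂q = -45q(q - 4)(q + 1)(q + 3) = 0 at q ∈ {-3, -1, 0, 4}.
The Hessian is diagonal: diag(h_pp, h_qq). Second derivatives: h_pp(-3)=-240, h_pp(1)=48, h_pp(2)=-60; h_qq(-3)=1890, h_qq(-1)=-450, h_qq(0)=540, h_qq(4)=-6300.
Saddle points occur where the two diagonal entries have opposite signs: (-3, -3), (-3, 0), (1, -1), (1, 4), (2, -3), (2, 0). Count: 6.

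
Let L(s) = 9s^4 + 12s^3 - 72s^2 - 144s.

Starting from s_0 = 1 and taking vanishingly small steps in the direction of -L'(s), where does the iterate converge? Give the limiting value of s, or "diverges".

2

L'(s) = 36(s - 2)(s + 1)(s + 2), so L'(1) = -216.
Gradient descent moves in the -L' direction, i.e. s is increasing.
The nearest critical point in that direction is s = 2, where L'' = 432 > 0 (a local minimum). The iterate converges there.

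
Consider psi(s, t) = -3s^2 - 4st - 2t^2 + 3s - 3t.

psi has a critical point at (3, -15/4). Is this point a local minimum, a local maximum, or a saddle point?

local maximum

The Hessian of psi is constant: H = [[-6, -4], [-4, -4]].
det(H) = (-6)·(-4) − (-4)² = 8.
det(H) > 0 and tr(H) = -10 < 0, so H is negative definite and the point is a local maximum.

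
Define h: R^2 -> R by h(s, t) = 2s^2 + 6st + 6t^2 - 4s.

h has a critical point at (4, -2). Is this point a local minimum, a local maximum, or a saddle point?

The Hessian of h is constant: H = [[4, 6], [6, 12]].
det(H) = 4·12 − 6² = 12.
det(H) > 0 and tr(H) = 16 > 0, so H is positive definite and the point is a local minimum.

local minimum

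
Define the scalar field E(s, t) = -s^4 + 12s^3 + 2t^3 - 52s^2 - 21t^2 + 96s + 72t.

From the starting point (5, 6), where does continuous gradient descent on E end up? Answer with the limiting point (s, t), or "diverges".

diverges

E is separable, so gradient descent decouples: s follows -∂E/∂s, t follows -∂E/∂t.
∂E/∂s = -4(s - 4)(s - 3)(s - 2); at s=5 this is -24, so s increases.
∂E/∂t = 6(t - 4)(t - 3); at t=6 this is 36, so t decreases.
The s-coordinate has no critical point in that direction and runs off to infinity.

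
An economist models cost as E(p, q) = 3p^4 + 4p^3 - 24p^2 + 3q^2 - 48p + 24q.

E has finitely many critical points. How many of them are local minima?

E separates as a function of p plus a function of q, so ∇E=0 decouples.
∂E/∂p = 12(p - 2)(p + 1)(p + 2) = 0 at p ∈ {-2, -1, 2}; ∂E/∂q = 6(q + 4) = 0 at q ∈ {-4}.
The Hessian is diagonal: diag(E_pp, E_qq). Second derivatives: E_pp(-2)=48, E_pp(-1)=-36, E_pp(2)=144; E_qq(-4)=6.
Local minima occur where both diagonal entries positive: (-2, -4), (2, -4). Count: 2.

2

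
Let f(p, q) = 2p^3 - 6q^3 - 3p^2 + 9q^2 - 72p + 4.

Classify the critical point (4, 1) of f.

The mixed partial ∂²f/∂p∂q is 0, so the Hessian at any point is diag(f_pp, f_qq) = diag(6(2p - 1), 18(-2q + 1)).
At (4, 1): H = diag(42, -18).
The eigenvalues have opposite signs, so H is indefinite: a saddle point.

saddle point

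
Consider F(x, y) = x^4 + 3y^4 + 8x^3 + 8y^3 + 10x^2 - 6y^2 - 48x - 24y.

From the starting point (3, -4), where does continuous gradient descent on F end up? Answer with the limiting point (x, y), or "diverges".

(1, -2)

F is separable, so gradient descent decouples: x follows -∂F/∂x, y follows -∂F/∂y.
∂F/∂x = 4(x - 1)(x + 3)(x + 4); at x=3 this is 336, so x decreases.
∂F/∂y = 12(y - 1)(y + 1)(y + 2); at y=-4 this is -360, so y increases.
x converges to its nearest critical value 1 (a local min of the x-part); y converges to -2. The iterate converges to (1, -2).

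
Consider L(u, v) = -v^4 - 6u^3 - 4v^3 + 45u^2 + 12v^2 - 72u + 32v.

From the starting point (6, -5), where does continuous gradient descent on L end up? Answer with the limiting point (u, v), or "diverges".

L is separable, so gradient descent decouples: u follows -∂L/∂u, v follows -∂L/∂v.
∂L/∂u = -18(u - 4)(u - 1); at u=6 this is -180, so u increases.
∂L/∂v = -4(v - 2)(v + 1)(v + 4); at v=-5 this is 112, so v decreases.
The u-coordinate has no critical point in that direction and runs off to infinity.

diverges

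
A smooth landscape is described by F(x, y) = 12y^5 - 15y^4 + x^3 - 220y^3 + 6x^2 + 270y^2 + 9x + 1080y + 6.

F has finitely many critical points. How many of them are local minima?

2

F separates as a function of x plus a function of y, so ∇F=0 decouples.
∂F/∂x = 3(x + 1)(x + 3) = 0 at x ∈ {-3, -1}; ∂F/∂y = 60(y - 3)(y - 2)(y + 1)(y + 3) = 0 at y ∈ {-3, -1, 2, 3}.
The Hessian is diagonal: diag(F_xx, F_yy). Second derivatives: F_xx(-3)=-6, F_xx(-1)=6; F_yy(-3)=-3600, F_yy(-1)=1440, F_yy(2)=-900, F_yy(3)=1440.
Local minima occur where both diagonal entries positive: (-1, -1), (-1, 3). Count: 2.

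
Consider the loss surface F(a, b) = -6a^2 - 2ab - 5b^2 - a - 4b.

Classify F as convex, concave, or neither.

F is quadratic, so its Hessian is the constant matrix H = [[-12, -2], [-2, -10]].
det(H) = 116, tr(H) = -22.
det(H) > 0 and tr(H) < 0, so H is negative definite everywhere: concave.

concave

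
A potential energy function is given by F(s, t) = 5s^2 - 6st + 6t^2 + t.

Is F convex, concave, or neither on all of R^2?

F is quadratic, so its Hessian is the constant matrix H = [[10, -6], [-6, 12]].
det(H) = 84, tr(H) = 22.
det(H) > 0 and tr(H) > 0, so H is positive definite everywhere: convex.

convex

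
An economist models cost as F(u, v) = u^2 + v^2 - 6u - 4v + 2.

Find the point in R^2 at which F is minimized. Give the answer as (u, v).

(3, 2)

F(u,v) separates as P(u) + Q(v) + 2, so its minimum is min P + min Q + 2.
P'(u) = 2u - 6 vanishes at u ∈ {3}; Q'(v) = 2v - 4 vanishes at v ∈ {2}.
Local minima of P (where P''>0): P(3)=-9. Local minima of Q: Q(2)=-4.
So the global minimum of F is P(3) + Q(2) + 2 = -9 − 4 + 2 = -11, attained at (3, 2).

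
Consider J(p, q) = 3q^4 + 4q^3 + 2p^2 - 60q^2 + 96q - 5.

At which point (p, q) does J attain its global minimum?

J(p,q) separates as A(p) + B(q) − 5, so its minimum is min A + min B − 5.
A'(p) = 4p vanishes at p ∈ {0}; B'(q) = 12(q - 2)(q - 1)(q + 4) vanishes at q ∈ {-4, 1, 2}.
Local minima of A (where A''>0): A(0)=0. Local minima of B: B(-4)=-832, B(2)=32.
So the global minimum of J is A(0) + B(-4) − 5 = 0 − 832 − 5 = -837, attained at (0, -4).

(0, -4)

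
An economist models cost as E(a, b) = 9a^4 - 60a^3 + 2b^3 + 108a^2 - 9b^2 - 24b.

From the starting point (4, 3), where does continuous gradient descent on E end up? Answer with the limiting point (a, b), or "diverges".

(3, 4)

E is separable, so gradient descent decouples: a follows -∂E/∂a, b follows -∂E/∂b.
∂E/∂a = 36a(a - 3)(a - 2); at a=4 this is 288, so a decreases.
∂E/∂b = 6(b - 4)(b + 1); at b=3 this is -24, so b increases.
a converges to its nearest critical value 3 (a local min of the a-part); b converges to 4. The iterate converges to (3, 4).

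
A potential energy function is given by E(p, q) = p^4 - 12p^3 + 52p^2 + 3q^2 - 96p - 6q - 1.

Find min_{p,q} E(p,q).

-68

E(p,q) separates as A(p) + B(q) − 1, so its minimum is min A + min B − 1.
A'(p) = 4(p - 4)(p - 3)(p - 2) vanishes at p ∈ {2, 3, 4}; B'(q) = 6q - 6 vanishes at q ∈ {1}.
Local minima of A (where A''>0): A(2)=-64, A(4)=-64. Local minima of B: B(1)=-3.
So the global minimum of E is A(2) + B(1) − 1 = -64 − 3 − 1 = -68, attained at (2, 1).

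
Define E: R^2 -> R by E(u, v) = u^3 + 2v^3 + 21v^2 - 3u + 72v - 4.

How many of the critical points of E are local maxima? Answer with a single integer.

1

E separates as a function of u plus a function of v, so ∇E=0 decouples.
∂E/∂u = 3(u - 1)(u + 1) = 0 at u ∈ {-1, 1}; ∂E/∂v = 6(v + 3)(v + 4) = 0 at v ∈ {-4, -3}.
The Hessian is diagonal: diag(E_uu, E_vv). Second derivatives: E_uu(-1)=-6, E_uu(1)=6; E_vv(-4)=-6, E_vv(-3)=6.
Local maxima occur where both diagonal entries negative: (-1, -4). Count: 1.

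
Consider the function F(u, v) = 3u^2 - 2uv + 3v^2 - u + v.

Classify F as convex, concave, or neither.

F is quadratic, so its Hessian is the constant matrix H = [[6, -2], [-2, 6]].
det(H) = 32, tr(H) = 12.
det(H) > 0 and tr(H) > 0, so H is positive definite everywhere: convex.

convex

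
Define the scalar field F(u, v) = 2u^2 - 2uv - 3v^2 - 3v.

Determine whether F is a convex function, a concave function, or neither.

F is quadratic, so its Hessian is the constant matrix H = [[4, -2], [-2, -6]].
det(H) = -28, tr(H) = -2.
det(H) < 0, so H is indefinite: neither convex nor concave.

neither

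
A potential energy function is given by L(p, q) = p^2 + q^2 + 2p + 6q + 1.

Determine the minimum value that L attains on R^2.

-9

L(p,q) separates as A(p) + B(q) + 1, so its minimum is min A + min B + 1.
A'(p) = 2p + 2 vanishes at p ∈ {-1}; B'(q) = 2q + 6 vanishes at q ∈ {-3}.
Local minima of A (where A''>0): A(-1)=-1. Local minima of B: B(-3)=-9.
So the global minimum of L is A(-1) + B(-3) + 1 = -1 − 9 + 1 = -9, attained at (-1, -3).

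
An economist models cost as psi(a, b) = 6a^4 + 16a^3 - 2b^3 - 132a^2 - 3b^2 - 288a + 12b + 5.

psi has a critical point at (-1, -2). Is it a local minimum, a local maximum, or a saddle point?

saddle point

The mixed partial ∂²psi/∂a∂b is 0, so the Hessian at any point is diag(psi_aa, psi_bb) = diag(24(3a^2 + 4a - 11), -6(2b + 1)).
At (-1, -2): H = diag(-288, 18).
The eigenvalues have opposite signs, so H is indefinite: a saddle point.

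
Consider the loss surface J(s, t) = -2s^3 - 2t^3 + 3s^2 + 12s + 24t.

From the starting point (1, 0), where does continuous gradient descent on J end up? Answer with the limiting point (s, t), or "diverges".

(-1, -2)

J is separable, so gradient descent decouples: s follows -∂J/∂s, t follows -∂J/∂t.
∂J/∂s = -6(s - 2)(s + 1); at s=1 this is 12, so s decreases.
∂J/∂t = -6(t - 2)(t + 2); at t=0 this is 24, so t decreases.
s converges to its nearest critical value -1 (a local min of the s-part); t converges to -2. The iterate converges to (-1, -2).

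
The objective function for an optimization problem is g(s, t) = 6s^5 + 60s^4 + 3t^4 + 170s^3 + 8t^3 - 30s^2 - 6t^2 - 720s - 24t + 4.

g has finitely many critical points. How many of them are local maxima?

g separates as a function of s plus a function of t, so ∇g=0 decouples.
∂g/∂s = 30(s - 1)(s + 2)(s + 3)(s + 4) = 0 at s ∈ {-4, -3, -2, 1}; ∂g/∂t = 12(t - 1)(t + 1)(t + 2) = 0 at t ∈ {-2, -1, 1}.
The Hessian is diagonal: diag(g_ss, g_tt). Second derivatives: g_ss(-4)=-300, g_ss(-3)=120, g_ss(-2)=-180, g_ss(1)=1800; g_tt(-2)=36, g_tt(-1)=-24, g_tt(1)=72.
Local maxima occur where both diagonal entries negative: (-4, -1), (-2, -1). Count: 2.

2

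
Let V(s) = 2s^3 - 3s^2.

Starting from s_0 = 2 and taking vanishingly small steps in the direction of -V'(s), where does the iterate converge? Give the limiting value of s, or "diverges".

1

V'(s) = 6s(s - 1), so V'(2) = 12.
Gradient descent moves in the -V' direction, i.e. s is decreasing.
The nearest critical point in that direction is s = 1, where V'' = 6 > 0 (a local minimum). The iterate converges there.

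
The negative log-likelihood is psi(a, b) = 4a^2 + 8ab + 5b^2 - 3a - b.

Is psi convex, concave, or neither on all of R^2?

convex

psi is quadratic, so its Hessian is the constant matrix H = [[8, 8], [8, 10]].
det(H) = 16, tr(H) = 18.
det(H) > 0 and tr(H) > 0, so H is positive definite everywhere: convex.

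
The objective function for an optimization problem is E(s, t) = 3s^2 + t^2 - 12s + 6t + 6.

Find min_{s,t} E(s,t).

-15

E(s,t) separates as P(s) + Q(t) + 6, so its minimum is min P + min Q + 6.
P'(s) = 6s - 12 vanishes at s ∈ {2}; Q'(t) = 2(t + 3) vanishes at t ∈ {-3}.
Local minima of P (where P''>0): P(2)=-12. Local minima of Q: Q(-3)=-9.
So the global minimum of E is P(2) + Q(-3) + 6 = -12 − 9 + 6 = -15, attained at (2, -3).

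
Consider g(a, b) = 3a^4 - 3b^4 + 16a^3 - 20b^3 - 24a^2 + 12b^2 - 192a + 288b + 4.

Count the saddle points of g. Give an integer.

5

g separates as a function of a plus a function of b, so ∇g=0 decouples.
∂g/∂a = 12(a - 2)(a + 2)(a + 4) = 0 at a ∈ {-4, -2, 2}; ∂g/∂b = -12(b - 2)(b + 3)(b + 4) = 0 at b ∈ {-4, -3, 2}.
The Hessian is diagonal: diag(g_aa, g_bb). Second derivatives: g_aa(-4)=144, g_aa(-2)=-96, g_aa(2)=288; g_bb(-4)=-72, g_bb(-3)=60, g_bb(2)=-360.
Saddle points occur where the two diagonal entries have opposite signs: (-4, -4), (-4, 2), (-2, -3), (2, -4), (2, 2). Count: 5.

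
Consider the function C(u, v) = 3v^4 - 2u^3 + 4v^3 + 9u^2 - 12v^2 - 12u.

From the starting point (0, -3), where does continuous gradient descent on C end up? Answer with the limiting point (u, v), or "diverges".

C is separable, so gradient descent decouples: u follows -∂C/∂u, v follows -∂C/∂v.
∂C/∂u = -6(u - 2)(u - 1); at u=0 this is -12, so u increases.
∂C/∂v = 12v(v - 1)(v + 2); at v=-3 this is -144, so v increases.
u converges to its nearest critical value 1 (a local min of the u-part); v converges to -2. The iterate converges to (1, -2).

(1, -2)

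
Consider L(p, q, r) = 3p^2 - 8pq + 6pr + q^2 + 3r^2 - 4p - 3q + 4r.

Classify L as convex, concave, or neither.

neither

L is quadratic, so its Hessian is the constant matrix H = [[6, -8, 6], [-8, 2, 0], [6, 0, 6]].
Leading principal minors: 6, -52, -384.
Neither pattern holds ⇒ H is indefinite ⇒ neither convex nor concave.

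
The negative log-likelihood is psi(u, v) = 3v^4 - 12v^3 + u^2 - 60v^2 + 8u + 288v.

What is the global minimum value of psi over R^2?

-853

psi(u,v) separates as P(u) + Q(v), so its minimum is min P + min Q.
P'(u) = 2u + 8 vanishes at u ∈ {-4}; Q'(v) = 12(v - 4)(v - 2)(v + 3) vanishes at v ∈ {-3, 2, 4}.
Local minima of P (where P''>0): P(-4)=-16. Local minima of Q: Q(-3)=-837, Q(4)=192.
So the global minimum of psi is P(-4) + Q(-3) = -16 − 837 = -853, attained at (-4, -3).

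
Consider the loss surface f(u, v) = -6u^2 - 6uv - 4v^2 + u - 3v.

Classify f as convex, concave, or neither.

f is quadratic, so its Hessian is the constant matrix H = [[-12, -6], [-6, -8]].
det(H) = 60, tr(H) = -20.
det(H) > 0 and tr(H) < 0, so H is negative definite everywhere: concave.

concave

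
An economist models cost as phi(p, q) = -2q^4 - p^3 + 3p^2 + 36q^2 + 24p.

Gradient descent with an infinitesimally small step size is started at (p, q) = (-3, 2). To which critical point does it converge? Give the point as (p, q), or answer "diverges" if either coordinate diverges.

(-2, 0)

phi is separable, so gradient descent decouples: p follows -∂phi/∂p, q follows -∂phi/∂q.
∂phi/∂p = -3(p - 4)(p + 2); at p=-3 this is -21, so p increases.
∂phi/∂q = -8q(q - 3)(q + 3); at q=2 this is 80, so q decreases.
p converges to its nearest critical value -2 (a local min of the p-part); q converges to 0. The iterate converges to (-2, 0).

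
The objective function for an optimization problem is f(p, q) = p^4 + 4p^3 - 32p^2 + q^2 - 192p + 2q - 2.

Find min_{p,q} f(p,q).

-771

f(p,q) separates as A(p) + B(q) − 2, so its minimum is min A + min B − 2.
A'(p) = 4(p - 4)(p + 3)(p + 4) vanishes at p ∈ {-4, -3, 4}; B'(q) = 2q + 2 vanishes at q ∈ {-1}.
Local minima of A (where A''>0): A(-4)=256, A(4)=-768. Local minima of B: B(-1)=-1.
So the global minimum of f is A(4) + B(-1) − 2 = -768 − 1 − 2 = -771, attained at (4, -1).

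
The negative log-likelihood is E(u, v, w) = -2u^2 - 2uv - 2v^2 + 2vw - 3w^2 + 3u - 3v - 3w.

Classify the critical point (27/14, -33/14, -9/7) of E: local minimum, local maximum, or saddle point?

The Hessian is constant: H = [[-4, -2, 0], [-2, -4, 2], [0, 2, -6]].
Leading principal minors: Δ₁ = -4, Δ₂ = 12, Δ₃ = -56.
The minors alternate sign starting negative (−, +, −), so H is negative definite: a local maximum.

local maximum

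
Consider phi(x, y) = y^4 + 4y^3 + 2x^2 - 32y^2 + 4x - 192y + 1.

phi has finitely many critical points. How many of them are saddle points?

1

phi separates as a function of x plus a function of y, so ∇phi=0 decouples.
∂phi/∂x = 4(x + 1) = 0 at x ∈ {-1}; ∂phi/∂y = 4(y - 4)(y + 3)(y + 4) = 0 at y ∈ {-4, -3, 4}.
The Hessian is diagonal: diag(phi_xx, phi_yy). Second derivatives: phi_xx(-1)=4; phi_yy(-4)=32, phi_yy(-3)=-28, phi_yy(4)=224.
Saddle points occur where the two diagonal entries have opposite signs: (-1, -3). Count: 1.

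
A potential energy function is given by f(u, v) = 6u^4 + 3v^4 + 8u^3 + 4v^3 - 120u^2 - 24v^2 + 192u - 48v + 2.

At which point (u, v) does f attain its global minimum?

(-4, 2)

f(u,v) separates as P(u) + Q(v) + 2, so its minimum is min P + min Q + 2.
P'(u) = 24(u - 2)(u - 1)(u + 4) vanishes at u ∈ {-4, 1, 2}; Q'(v) = 12(v - 2)(v + 1)(v + 2) vanishes at v ∈ {-2, -1, 2}.
Local minima of P (where P''>0): P(-4)=-1664, P(2)=64. Local minima of Q: Q(-2)=16, Q(2)=-112.
So the global minimum of f is P(-4) + Q(2) + 2 = -1664 − 112 + 2 = -1774, attained at (-4, 2).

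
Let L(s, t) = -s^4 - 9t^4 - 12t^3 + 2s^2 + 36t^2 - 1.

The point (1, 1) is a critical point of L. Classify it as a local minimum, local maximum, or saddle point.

The mixed partial ∂²L/∂s∂t is 0, so the Hessian at any point is diag(L_ss, L_tt) = diag(4(-3s^2 + 1), 36(-3t^2 - 2t + 2)).
At (1, 1): H = diag(-8, -108).
Both eigenvalues are negative, so H is negative definite: a local maximum.

local maximum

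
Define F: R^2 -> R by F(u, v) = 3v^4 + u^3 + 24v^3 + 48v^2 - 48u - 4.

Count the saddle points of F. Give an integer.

3

F separates as a function of u plus a function of v, so ∇F=0 decouples.
∂F/∂u = 3(u - 4)(u + 4) = 0 at u ∈ {-4, 4}; ∂F/∂v = 12v(v + 2)(v + 4) = 0 at v ∈ {-4, -2, 0}.
The Hessian is diagonal: diag(F_uu, F_vv). Second derivatives: F_uu(-4)=-24, F_uu(4)=24; F_vv(-4)=96, F_vv(-2)=-48, F_vv(0)=96.
Saddle points occur where the two diagonal entries have opposite signs: (-4, -4), (-4, 0), (4, -2). Count: 3.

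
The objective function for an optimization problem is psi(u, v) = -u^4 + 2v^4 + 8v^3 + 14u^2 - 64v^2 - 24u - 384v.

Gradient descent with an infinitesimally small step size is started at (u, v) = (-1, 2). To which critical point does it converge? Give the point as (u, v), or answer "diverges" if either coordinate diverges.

(1, 4)

psi is separable, so gradient descent decouples: u follows -∂psi/∂u, v follows -∂psi/∂v.
∂psi/∂u = -4(u - 2)(u - 1)(u + 3); at u=-1 this is -48, so u increases.
∂psi/∂v = 8(v - 4)(v + 3)(v + 4); at v=2 this is -480, so v increases.
u converges to its nearest critical value 1 (a local min of the u-part); v converges to 4. The iterate converges to (1, 4).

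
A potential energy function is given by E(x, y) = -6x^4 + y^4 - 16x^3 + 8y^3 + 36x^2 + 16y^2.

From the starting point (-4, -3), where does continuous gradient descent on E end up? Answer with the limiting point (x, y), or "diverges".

E is separable, so gradient descent decouples: x follows -∂E/∂x, y follows -∂E/∂y.
∂E/∂x = -24x(x - 1)(x + 3); at x=-4 this is 480, so x decreases.
∂E/∂y = 4y(y + 2)(y + 4); at y=-3 this is 12, so y decreases.
The x-coordinate has no critical point in that direction and runs off to infinity.

diverges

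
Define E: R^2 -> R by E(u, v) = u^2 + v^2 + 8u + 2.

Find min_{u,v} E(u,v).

-14

E(u,v) separates as P(u) + Q(v) + 2, so its minimum is min P + min Q + 2.
P'(u) = 2u + 8 vanishes at u ∈ {-4}; Q'(v) = 2v vanishes at v ∈ {0}.
Local minima of P (where P''>0): P(-4)=-16. Local minima of Q: Q(0)=0.
So the global minimum of E is P(-4) + Q(0) + 2 = -16 + 0 + 2 = -14, attained at (-4, 0).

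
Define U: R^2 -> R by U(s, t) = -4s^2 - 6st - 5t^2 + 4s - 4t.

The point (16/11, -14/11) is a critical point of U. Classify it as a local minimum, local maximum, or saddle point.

The Hessian of U is constant: H = [[-8, -6], [-6, -10]].
det(H) = (-8)·(-10) − (-6)² = 44.
det(H) > 0 and tr(H) = -18 < 0, so H is negative definite and the point is a local maximum.

local maximum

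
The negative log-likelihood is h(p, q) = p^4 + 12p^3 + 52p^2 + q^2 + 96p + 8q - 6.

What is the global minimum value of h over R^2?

-86

h(p,q) separates as A(p) + B(q) − 6, so its minimum is min A + min B − 6.
A'(p) = 4(p + 2)(p + 3)(p + 4) vanishes at p ∈ {-4, -3, -2}; B'(q) = 2q + 8 vanishes at q ∈ {-4}.
Local minima of A (where A''>0): A(-4)=-64, A(-2)=-64. Local minima of B: B(-4)=-16.
So the global minimum of h is A(-4) + B(-4) − 6 = -64 − 16 − 6 = -86, attained at (-4, -4).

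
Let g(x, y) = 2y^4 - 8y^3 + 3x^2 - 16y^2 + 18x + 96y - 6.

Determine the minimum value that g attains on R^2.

g(x,y) separates as P(x) + Q(y) − 6, so its minimum is min P + min Q − 6.
P'(x) = 6x + 18 vanishes at x ∈ {-3}; Q'(y) = 8(y - 3)(y - 2)(y + 2) vanishes at y ∈ {-2, 2, 3}.
Local minima of P (where P''>0): P(-3)=-27. Local minima of Q: Q(-2)=-160, Q(3)=90.
So the global minimum of g is P(-3) + Q(-2) − 6 = -27 − 160 − 6 = -193, attained at (-3, -2).

-193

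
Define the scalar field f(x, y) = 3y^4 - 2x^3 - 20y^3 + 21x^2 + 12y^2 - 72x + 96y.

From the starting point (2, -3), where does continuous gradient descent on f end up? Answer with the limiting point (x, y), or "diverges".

f is separable, so gradient descent decouples: x follows -∂f/∂x, y follows -∂f/∂y.
∂f/∂x = -6(x - 4)(x - 3); at x=2 this is -12, so x increases.
∂f/∂y = 12(y - 4)(y - 2)(y + 1); at y=-3 this is -840, so y increases.
x converges to its nearest critical value 3 (a local min of the x-part); y converges to -1. The iterate converges to (3, -1).

(3, -1)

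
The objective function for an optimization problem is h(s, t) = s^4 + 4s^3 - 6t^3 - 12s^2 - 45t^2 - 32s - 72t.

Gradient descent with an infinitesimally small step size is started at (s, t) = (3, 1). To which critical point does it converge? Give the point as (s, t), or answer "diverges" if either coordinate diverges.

diverges

h is separable, so gradient descent decouples: s follows -∂h/∂s, t follows -∂h/∂t.
∂h/∂s = 4(s - 2)(s + 1)(s + 4); at s=3 this is 112, so s decreases.
∂h/∂t = -18(t + 1)(t + 4); at t=1 this is -180, so t increases.
The t-coordinate has no critical point in that direction and runs off to infinity.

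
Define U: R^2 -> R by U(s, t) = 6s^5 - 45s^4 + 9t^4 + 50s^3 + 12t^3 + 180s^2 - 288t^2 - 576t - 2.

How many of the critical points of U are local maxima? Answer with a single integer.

2

U separates as a function of s plus a function of t, so ∇U=0 decouples.
∂U/∂s = 30s(s - 4)(s - 3)(s + 1) = 0 at s ∈ {-1, 0, 3, 4}; ∂U/∂t = 36(t - 4)(t + 1)(t + 4) = 0 at t ∈ {-4, -1, 4}.
The Hessian is diagonal: diag(U_ss, U_tt). Second derivatives: U_ss(-1)=-600, U_ss(0)=360, U_ss(3)=-360, U_ss(4)=600; U_tt(-4)=864, U_tt(-1)=-540, U_tt(4)=1440.
Local maxima occur where both diagonal entries negative: (-1, -1), (3, -1). Count: 2.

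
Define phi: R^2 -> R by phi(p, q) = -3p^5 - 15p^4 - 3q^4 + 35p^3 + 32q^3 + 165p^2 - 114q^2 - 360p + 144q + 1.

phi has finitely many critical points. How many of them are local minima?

2

phi separates as a function of p plus a function of q, so ∇phi=0 decouples.
∂phi/∂p = -15(p - 2)(p - 1)(p + 3)(p + 4) = 0 at p ∈ {-4, -3, 1, 2}; ∂phi/∂q = -12(q - 4)(q - 3)(q - 1) = 0 at q ∈ {1, 3, 4}.
The Hessian is diagonal: diag(phi_pp, phi_qq). Second derivatives: phi_pp(-4)=450, phi_pp(-3)=-300, phi_pp(1)=300, phi_pp(2)=-450; phi_qq(1)=-72, phi_qq(3)=24, phi_qq(4)=-36.
Local minima occur where both diagonal entries positive: (-4, 3), (1, 3). Count: 2.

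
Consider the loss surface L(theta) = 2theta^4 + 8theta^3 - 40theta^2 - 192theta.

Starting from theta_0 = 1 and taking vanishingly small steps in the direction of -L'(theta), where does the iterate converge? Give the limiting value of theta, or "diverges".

L'(theta) = 8(theta - 3)(theta + 2)(theta + 4), so L'(1) = -240.
Gradient descent moves in the -L' direction, i.e. theta is increasing.
The nearest critical point in that direction is theta = 3, where L'' = 280 > 0 (a local minimum). The iterate converges there.

3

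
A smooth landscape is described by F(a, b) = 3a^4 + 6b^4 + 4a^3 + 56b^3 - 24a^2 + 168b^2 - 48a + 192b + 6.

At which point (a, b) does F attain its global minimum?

(2, -4)

F(a,b) separates as P(a) + Q(b) + 6, so its minimum is min P + min Q + 6.
P'(a) = 12(a - 2)(a + 1)(a + 2) vanishes at a ∈ {-2, -1, 2}; Q'(b) = 24(b + 1)(b + 2)(b + 4) vanishes at b ∈ {-4, -2, -1}.
Local minima of P (where P''>0): P(-2)=16, P(2)=-112. Local minima of Q: Q(-4)=-128, Q(-1)=-74.
So the global minimum of F is P(2) + Q(-4) + 6 = -112 − 128 + 6 = -234, attained at (2, -4).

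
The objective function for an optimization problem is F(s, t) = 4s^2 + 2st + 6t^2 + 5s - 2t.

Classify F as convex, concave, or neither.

convex

F is quadratic, so its Hessian is the constant matrix H = [[8, 2], [2, 12]].
det(H) = 92, tr(H) = 20.
det(H) > 0 and tr(H) > 0, so H is positive definite everywhere: convex.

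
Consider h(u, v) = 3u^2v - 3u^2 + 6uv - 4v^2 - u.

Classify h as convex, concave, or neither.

The term 3u^2v is cubic, so the Hessian is not constant.
∂²h/∂u² = 6v - 6, which takes both signs as v varies (negative for sufficiently negative v). A diagonal entry of the Hessian changing sign means the Hessian is neither positive- nor negative-semidefinite on all of R^2.

neither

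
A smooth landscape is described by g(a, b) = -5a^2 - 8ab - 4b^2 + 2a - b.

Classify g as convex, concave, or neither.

concave

g is quadratic, so its Hessian is the constant matrix H = [[-10, -8], [-8, -8]].
det(H) = 16, tr(H) = -18.
det(H) > 0 and tr(H) < 0, so H is negative definite everywhere: concave.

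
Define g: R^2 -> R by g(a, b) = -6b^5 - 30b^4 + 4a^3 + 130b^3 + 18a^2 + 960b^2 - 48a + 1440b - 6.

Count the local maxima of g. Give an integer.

g separates as a function of a plus a function of b, so ∇g=0 decouples.
∂g/∂a = 12(a - 1)(a + 4) = 0 at a ∈ {-4, 1}; ∂g/∂b = -30(b - 4)(b + 1)(b + 3)(b + 4) = 0 at b ∈ {-4, -3, -1, 4}.
The Hessian is diagonal: diag(g_aa, g_bb). Second derivatives: g_aa(-4)=-60, g_aa(1)=60; g_bb(-4)=720, g_bb(-3)=-420, g_bb(-1)=900, g_bb(4)=-8400.
Local maxima occur where both diagonal entries negative: (-4, -3), (-4, 4). Count: 2.

2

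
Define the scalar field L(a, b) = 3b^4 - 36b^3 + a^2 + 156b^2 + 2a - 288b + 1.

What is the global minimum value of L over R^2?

L(a,b) separates as P(a) + Q(b) + 1, so its minimum is min P + min Q + 1.
P'(a) = 2a + 2 vanishes at a ∈ {-1}; Q'(b) = 12(b - 4)(b - 3)(b - 2) vanishes at b ∈ {2, 3, 4}.
Local minima of P (where P''>0): P(-1)=-1. Local minima of Q: Q(2)=-192, Q(4)=-192.
So the global minimum of L is P(-1) + Q(2) + 1 = -1 − 192 + 1 = -192, attained at (-1, 2).

-192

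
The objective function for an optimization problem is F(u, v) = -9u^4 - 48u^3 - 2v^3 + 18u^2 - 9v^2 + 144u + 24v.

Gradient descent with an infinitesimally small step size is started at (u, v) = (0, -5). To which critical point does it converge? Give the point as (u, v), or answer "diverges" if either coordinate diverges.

F is separable, so gradient descent decouples: u follows -∂F/∂u, v follows -∂F/∂v.
∂F/∂u = -36(u - 1)(u + 1)(u + 4); at u=0 this is 144, so u decreases.
∂F/∂v = -6(v - 1)(v + 4); at v=-5 this is -36, so v increases.
u converges to its nearest critical value -1 (a local min of the u-part); v converges to -4. The iterate converges to (-1, -4).

(-1, -4)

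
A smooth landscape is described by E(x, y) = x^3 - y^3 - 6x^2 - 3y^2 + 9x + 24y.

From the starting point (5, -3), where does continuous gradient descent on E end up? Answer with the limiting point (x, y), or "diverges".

E is separable, so gradient descent decouples: x follows -∂E/∂x, y follows -∂E/∂y.
∂E/∂x = 3(x - 3)(x - 1); at x=5 this is 24, so x decreases.
∂E/∂y = -3(y - 2)(y + 4); at y=-3 this is 15, so y decreases.
x converges to its nearest critical value 3 (a local min of the x-part); y converges to -4. The iterate converges to (3, -4).

(3, -4)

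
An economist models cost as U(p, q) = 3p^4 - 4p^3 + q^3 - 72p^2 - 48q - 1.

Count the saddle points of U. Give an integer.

3

U separates as a function of p plus a function of q, so ∇U=0 decouples.
∂U/∂p = 12p(p - 4)(p + 3) = 0 at p ∈ {-3, 0, 4}; ∂U/∂q = 3(q - 4)(q + 4) = 0 at q ∈ {-4, 4}.
The Hessian is diagonal: diag(U_pp, U_qq). Second derivatives: U_pp(-3)=252, U_pp(0)=-144, U_pp(4)=336; U_qq(-4)=-24, U_qq(4)=24.
Saddle points occur where the two diagonal entries have opposite signs: (-3, -4), (0, 4), (4, -4). Count: 3.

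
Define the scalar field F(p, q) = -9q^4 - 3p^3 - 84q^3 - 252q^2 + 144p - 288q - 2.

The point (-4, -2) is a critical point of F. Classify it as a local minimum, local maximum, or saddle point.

local minimum

The mixed partial ∂²F/∂p∂q is 0, so the Hessian at any point is diag(F_pp, F_qq) = diag(-18p, -36(3q^2 + 14q + 14)).
At (-4, -2): H = diag(72, 72).
Both eigenvalues are positive, so H is positive definite: a local minimum.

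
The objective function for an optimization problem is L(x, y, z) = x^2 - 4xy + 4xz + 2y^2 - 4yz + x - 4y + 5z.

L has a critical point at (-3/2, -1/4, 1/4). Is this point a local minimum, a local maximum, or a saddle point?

saddle point

The Hessian is constant: H = [[2, -4, 4], [-4, 4, -4], [4, -4, 0]].
Leading principal minors: Δ₁ = 2, Δ₂ = -8, Δ₃ = 32.
The minors fit neither the all-positive nor the alternating-sign pattern, so H is indefinite: a saddle point.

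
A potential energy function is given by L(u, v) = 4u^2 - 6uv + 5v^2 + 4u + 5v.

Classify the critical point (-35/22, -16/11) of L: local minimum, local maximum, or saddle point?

The Hessian of L is constant: H = [[8, -6], [-6, 10]].
det(H) = 8·10 − (-6)² = 44.
det(H) > 0 and tr(H) = 18 > 0, so H is positive definite and the point is a local minimum.

local minimum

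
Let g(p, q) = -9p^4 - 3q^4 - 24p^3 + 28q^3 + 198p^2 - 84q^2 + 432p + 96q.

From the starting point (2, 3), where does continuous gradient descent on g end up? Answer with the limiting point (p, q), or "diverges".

(-1, 2)

g is separable, so gradient descent decouples: p follows -∂g/∂p, q follows -∂g/∂q.
∂g/∂p = -36(p - 3)(p + 1)(p + 4); at p=2 this is 648, so p decreases.
∂g/∂q = -12(q - 4)(q - 2)(q - 1); at q=3 this is 24, so q decreases.
p converges to its nearest critical value -1 (a local min of the p-part); q converges to 2. The iterate converges to (-1, 2).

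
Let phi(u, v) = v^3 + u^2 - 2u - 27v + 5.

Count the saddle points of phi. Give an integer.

phi separates as a function of u plus a function of v, so ∇phi=0 decouples.
∂phi/∂u = 2(u - 1) = 0 at u ∈ {1}; ∂phi/∂v = 3(v - 3)(v + 3) = 0 at v ∈ {-3, 3}.
The Hessian is diagonal: diag(phi_uu, phi_vv). Second derivatives: phi_uu(1)=2; phi_vv(-3)=-18, phi_vv(3)=18.
Saddle points occur where the two diagonal entries have opposite signs: (1, -3). Count: 1.

1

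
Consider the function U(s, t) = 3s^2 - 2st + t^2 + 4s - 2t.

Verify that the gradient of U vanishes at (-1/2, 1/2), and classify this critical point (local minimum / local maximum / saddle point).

local minimum

∇U = (6s - 2t + 4, -2s + 2t - 2); substituting (-1/2, 1/2) gives ∇U = (0, 0), so (-1/2, 1/2) is indeed a critical point.
The Hessian of U is constant: H = [[6, -2], [-2, 2]].
det(H) = 6·2 − (-2)² = 8.
det(H) > 0 and tr(H) = 8 > 0, so H is positive definite and the point is a local minimum.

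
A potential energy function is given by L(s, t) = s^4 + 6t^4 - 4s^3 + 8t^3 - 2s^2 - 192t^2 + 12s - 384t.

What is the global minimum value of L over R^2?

L(s,t) separates as P(s) + Q(t), so its minimum is min P + min Q.
P'(s) = 4(s - 3)(s - 1)(s + 1) vanishes at s ∈ {-1, 1, 3}; Q'(t) = 24(t - 4)(t + 1)(t + 4) vanishes at t ∈ {-4, -1, 4}.
Local minima of P (where P''>0): P(-1)=-9, P(3)=-9. Local minima of Q: Q(-4)=-512, Q(4)=-2560.
So the global minimum of L is P(-1) + Q(4) = -9 − 2560 = -2569, attained at (-1, 4).

-2569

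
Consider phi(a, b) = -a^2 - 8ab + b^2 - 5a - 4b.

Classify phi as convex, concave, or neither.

neither

phi is quadratic, so its Hessian is the constant matrix H = [[-2, -8], [-8, 2]].
det(H) = -68, tr(H) = 0.
det(H) < 0, so H is indefinite: neither convex nor concave.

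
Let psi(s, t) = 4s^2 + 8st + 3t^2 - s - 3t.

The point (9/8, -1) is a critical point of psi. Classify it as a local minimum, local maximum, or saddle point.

The Hessian of psi is constant: H = [[8, 8], [8, 6]].
det(H) = 8·6 − 8² = -16.
Since det(H) < 0, H is indefinite and the critical point is a saddle point.

saddle point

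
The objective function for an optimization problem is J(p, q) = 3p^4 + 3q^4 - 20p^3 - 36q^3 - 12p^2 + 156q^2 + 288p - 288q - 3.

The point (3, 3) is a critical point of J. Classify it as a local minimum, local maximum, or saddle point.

local maximum

The mixed partial ∂²J/∂p∂q is 0, so the Hessian at any point is diag(J_pp, J_qq) = diag(12(3p^2 - 10p - 2), 12(3q^2 - 18q + 26)).
At (3, 3): H = diag(-60, -12).
Both eigenvalues are negative, so H is negative definite: a local maximum.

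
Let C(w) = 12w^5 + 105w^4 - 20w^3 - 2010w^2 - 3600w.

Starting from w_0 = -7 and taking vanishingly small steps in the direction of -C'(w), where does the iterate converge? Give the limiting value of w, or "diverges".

diverges

C'(w) = 60(w - 3)(w + 1)(w + 4)(w + 5), so C'(-7) = 21600.
Gradient descent moves in the -C' direction, i.e. w is decreasing.
There is no critical point below w=-7, and C' keeps the same sign, so the iterate runs off to −∞.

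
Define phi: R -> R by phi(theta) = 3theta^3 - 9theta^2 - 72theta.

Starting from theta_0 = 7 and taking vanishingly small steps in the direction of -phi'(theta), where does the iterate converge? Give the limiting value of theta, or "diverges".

4

phi'(theta) = 9(theta - 4)(theta + 2), so phi'(7) = 243.
Gradient descent moves in the -phi' direction, i.e. theta is decreasing.
The nearest critical point in that direction is theta = 4, where phi'' = 54 > 0 (a local minimum). The iterate converges there.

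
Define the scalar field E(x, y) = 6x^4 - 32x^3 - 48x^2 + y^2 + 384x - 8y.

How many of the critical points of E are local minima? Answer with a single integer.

E separates as a function of x plus a function of y, so ∇E=0 decouples.
∂E/∂x = 24(x - 4)(x - 2)(x + 2) = 0 at x ∈ {-2, 2, 4}; ∂E/∂y = 2(y - 4) = 0 at y ∈ {4}.
The Hessian is diagonal: diag(E_xx, E_yy). Second derivatives: E_xx(-2)=576, E_xx(2)=-192, E_xx(4)=288; E_yy(4)=2.
Local minima occur where both diagonal entries positive: (-2, 4), (4, 4). Count: 2.

2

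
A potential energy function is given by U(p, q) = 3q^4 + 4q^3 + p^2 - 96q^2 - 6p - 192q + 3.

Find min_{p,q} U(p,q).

-1286

U(p,q) separates as A(p) + B(q) + 3, so its minimum is min A + min B + 3.
A'(p) = 2p - 6 vanishes at p ∈ {3}; B'(q) = 12(q - 4)(q + 1)(q + 4) vanishes at q ∈ {-4, -1, 4}.
Local minima of A (where A''>0): A(3)=-9. Local minima of B: B(-4)=-256, B(4)=-1280.
So the global minimum of U is A(3) + B(4) + 3 = -9 − 1280 + 3 = -1286, attained at (3, 4).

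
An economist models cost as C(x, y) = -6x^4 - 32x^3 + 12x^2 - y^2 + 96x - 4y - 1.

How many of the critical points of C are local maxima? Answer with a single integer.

2

C separates as a function of x plus a function of y, so ∇C=0 decouples.
∂C/∂x = -24(x - 1)(x + 1)(x + 4) = 0 at x ∈ {-4, -1, 1}; ∂C/∂y = -2(y + 2) = 0 at y ∈ {-2}.
The Hessian is diagonal: diag(C_xx, C_yy). Second derivatives: C_xx(-4)=-360, C_xx(-1)=144, C_xx(1)=-240; C_yy(-2)=-2.
Local maxima occur where both diagonal entries negative: (-4, -2), (1, -2). Count: 2.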